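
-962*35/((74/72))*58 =-1900080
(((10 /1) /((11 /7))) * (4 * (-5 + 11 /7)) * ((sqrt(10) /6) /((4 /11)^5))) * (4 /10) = -14641 * sqrt(10) /16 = -2893.68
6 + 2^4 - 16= 6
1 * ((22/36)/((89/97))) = 1067/1602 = 0.67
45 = 45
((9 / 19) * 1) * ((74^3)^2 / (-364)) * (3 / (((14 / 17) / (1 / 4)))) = -2355336843462 / 12103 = -194607687.64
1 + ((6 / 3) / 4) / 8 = 1.06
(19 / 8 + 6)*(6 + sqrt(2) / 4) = 67*sqrt(2) / 32 + 201 / 4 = 53.21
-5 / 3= -1.67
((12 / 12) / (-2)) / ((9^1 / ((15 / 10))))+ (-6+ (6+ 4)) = 47 / 12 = 3.92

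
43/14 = 3.07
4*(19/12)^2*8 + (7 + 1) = 794/9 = 88.22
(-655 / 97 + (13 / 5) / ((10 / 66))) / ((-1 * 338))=-12619 / 409825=-0.03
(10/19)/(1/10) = 5.26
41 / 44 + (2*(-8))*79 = -55575 / 44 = -1263.07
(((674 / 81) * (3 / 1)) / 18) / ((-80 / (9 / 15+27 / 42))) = -9773 / 453600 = -0.02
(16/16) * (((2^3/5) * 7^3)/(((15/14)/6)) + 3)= 76907/25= 3076.28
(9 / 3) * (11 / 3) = 11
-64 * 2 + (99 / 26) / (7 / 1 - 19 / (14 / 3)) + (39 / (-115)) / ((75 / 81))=-127.07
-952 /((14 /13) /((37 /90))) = -16354 /45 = -363.42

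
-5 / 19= -0.26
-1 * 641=-641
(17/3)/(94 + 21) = 17/345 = 0.05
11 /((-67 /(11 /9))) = -121 /603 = -0.20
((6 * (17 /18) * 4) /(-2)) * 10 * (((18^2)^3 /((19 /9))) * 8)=-277539747840 /19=-14607355149.47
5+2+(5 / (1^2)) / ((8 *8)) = 7.08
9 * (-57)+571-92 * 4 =-310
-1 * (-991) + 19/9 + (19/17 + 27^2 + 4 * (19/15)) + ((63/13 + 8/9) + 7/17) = 5749676/3315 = 1734.44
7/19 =0.37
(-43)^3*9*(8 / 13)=-5724504 / 13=-440346.46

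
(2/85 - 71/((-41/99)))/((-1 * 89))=-597547/310165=-1.93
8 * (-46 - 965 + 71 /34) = -137212 /17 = -8071.29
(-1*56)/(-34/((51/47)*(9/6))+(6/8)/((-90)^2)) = 604800/225599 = 2.68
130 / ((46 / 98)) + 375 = 651.96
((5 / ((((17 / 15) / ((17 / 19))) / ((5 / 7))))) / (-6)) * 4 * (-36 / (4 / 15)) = 253.76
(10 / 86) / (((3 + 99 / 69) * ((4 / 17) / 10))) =575 / 516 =1.11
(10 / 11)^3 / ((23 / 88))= 8000 / 2783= 2.87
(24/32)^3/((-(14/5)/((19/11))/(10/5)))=-2565/4928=-0.52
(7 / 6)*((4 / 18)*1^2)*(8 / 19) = 56 / 513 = 0.11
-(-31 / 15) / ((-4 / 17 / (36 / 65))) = -1581 / 325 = -4.86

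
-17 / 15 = -1.13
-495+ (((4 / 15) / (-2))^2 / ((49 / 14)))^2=-495.00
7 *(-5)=-35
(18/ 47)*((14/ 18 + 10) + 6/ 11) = 2242/ 517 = 4.34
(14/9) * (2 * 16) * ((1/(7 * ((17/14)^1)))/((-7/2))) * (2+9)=-2816/153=-18.41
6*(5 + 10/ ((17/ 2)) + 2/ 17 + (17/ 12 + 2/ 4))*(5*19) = 159125/ 34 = 4680.15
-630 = -630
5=5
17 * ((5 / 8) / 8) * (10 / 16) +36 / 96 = 617 / 512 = 1.21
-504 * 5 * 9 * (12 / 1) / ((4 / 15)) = -1020600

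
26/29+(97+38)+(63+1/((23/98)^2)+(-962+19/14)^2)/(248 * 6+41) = 3399834521421/4597452244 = 739.50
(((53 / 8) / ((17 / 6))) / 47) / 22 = 159 / 70312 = 0.00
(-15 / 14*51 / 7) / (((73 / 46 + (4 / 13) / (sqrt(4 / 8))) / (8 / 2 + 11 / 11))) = -1085347575 / 40811561 + 210436200*sqrt(2) / 40811561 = -19.30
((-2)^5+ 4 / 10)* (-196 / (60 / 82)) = 634844 / 75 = 8464.59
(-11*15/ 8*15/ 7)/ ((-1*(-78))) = -825/ 1456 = -0.57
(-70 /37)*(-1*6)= 420 /37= 11.35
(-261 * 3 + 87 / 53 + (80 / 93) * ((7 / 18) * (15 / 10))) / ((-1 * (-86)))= -5773264 / 635841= -9.08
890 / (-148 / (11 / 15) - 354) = -4895 / 3057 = -1.60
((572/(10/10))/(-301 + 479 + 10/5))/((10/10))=3.18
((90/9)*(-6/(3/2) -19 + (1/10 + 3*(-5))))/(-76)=379/76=4.99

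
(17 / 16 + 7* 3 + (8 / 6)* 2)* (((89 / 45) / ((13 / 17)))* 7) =12571517 / 28080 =447.70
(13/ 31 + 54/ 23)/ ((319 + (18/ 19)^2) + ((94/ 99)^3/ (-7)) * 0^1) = 712253/ 82339379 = 0.01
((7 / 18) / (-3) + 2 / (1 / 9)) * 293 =282745 / 54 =5236.02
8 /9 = 0.89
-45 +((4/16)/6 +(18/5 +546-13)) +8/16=59057/120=492.14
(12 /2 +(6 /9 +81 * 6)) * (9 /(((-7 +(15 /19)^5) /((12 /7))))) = -65874137796 /58006613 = -1135.63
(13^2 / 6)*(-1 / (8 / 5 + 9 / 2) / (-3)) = 845 / 549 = 1.54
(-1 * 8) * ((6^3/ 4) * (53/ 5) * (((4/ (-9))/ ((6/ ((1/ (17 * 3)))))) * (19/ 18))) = 16112/ 2295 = 7.02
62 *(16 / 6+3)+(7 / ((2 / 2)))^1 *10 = 1264 / 3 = 421.33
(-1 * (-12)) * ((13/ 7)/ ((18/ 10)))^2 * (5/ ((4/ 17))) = 271.45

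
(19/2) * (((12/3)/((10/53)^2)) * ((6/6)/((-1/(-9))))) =480339/50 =9606.78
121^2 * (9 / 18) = 7320.50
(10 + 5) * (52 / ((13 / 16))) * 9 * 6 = 51840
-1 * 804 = -804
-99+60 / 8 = -183 / 2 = -91.50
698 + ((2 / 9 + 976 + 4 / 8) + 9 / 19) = 572917 / 342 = 1675.20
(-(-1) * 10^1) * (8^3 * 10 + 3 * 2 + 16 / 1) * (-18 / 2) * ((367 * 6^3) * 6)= -220112976960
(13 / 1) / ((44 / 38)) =247 / 22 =11.23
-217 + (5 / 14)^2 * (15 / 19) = -807733 / 3724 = -216.90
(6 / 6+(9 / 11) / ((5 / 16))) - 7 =-186 / 55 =-3.38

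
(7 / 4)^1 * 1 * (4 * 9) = 63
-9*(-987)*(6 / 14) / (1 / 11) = 41877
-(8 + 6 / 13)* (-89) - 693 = 781 / 13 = 60.08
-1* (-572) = 572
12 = 12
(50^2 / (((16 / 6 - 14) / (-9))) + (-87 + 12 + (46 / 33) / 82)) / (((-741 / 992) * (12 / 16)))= -174350213888 / 51131223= -3409.86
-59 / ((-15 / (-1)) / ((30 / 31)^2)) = -3540 / 961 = -3.68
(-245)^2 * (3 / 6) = 60025 / 2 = 30012.50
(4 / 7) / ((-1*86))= -0.01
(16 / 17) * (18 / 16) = 18 / 17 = 1.06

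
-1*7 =-7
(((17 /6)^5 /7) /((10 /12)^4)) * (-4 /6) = -1419857 /39375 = -36.06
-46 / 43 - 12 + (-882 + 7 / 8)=-307603 / 344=-894.19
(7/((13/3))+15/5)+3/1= 99/13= 7.62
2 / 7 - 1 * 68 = -474 / 7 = -67.71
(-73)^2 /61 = 5329 /61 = 87.36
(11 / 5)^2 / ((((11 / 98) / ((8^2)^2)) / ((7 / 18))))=15454208 / 225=68685.37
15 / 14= 1.07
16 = 16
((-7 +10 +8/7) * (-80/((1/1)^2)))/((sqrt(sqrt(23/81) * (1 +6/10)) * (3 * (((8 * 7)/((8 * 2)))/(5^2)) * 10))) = -2900 * sqrt(10) * 23^(3/4)/1127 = -85.46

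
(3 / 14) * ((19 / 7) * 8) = 228 / 49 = 4.65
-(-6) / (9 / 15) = 10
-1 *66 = -66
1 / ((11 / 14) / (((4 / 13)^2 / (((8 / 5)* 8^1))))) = 35 / 3718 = 0.01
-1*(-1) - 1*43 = -42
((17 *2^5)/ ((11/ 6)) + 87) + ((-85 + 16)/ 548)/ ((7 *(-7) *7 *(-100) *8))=634716834441/ 1654083200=383.73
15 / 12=5 / 4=1.25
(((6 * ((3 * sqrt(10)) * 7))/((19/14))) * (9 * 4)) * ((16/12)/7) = 12096 * sqrt(10)/19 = 2013.21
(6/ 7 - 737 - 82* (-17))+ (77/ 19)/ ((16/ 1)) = 1400459/ 2128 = 658.11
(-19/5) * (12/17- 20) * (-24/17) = -149568/1445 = -103.51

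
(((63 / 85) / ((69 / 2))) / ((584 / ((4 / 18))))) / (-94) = -7 / 80491260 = -0.00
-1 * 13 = -13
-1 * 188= -188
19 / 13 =1.46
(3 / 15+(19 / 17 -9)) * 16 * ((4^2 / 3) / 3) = -167168 / 765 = -218.52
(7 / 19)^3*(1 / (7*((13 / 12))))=588 / 89167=0.01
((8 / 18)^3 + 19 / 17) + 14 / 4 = 116629 / 24786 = 4.71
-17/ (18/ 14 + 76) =-119/ 541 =-0.22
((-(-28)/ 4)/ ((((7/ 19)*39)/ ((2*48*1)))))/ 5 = 608/ 65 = 9.35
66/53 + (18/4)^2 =4557/212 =21.50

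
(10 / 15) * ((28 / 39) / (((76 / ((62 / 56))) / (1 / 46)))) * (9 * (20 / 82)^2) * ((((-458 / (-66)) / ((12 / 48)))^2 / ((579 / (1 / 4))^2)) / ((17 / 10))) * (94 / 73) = 38203268500 / 4326625359089654049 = 0.00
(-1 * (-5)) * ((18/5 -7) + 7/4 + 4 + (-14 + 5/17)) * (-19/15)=24453/340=71.92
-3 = -3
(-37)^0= 1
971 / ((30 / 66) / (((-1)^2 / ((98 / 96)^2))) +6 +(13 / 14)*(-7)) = -36895.09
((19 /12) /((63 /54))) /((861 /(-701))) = -13319 /12054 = -1.10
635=635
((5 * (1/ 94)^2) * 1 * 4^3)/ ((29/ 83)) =6640/ 64061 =0.10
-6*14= -84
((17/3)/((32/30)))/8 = 85/128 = 0.66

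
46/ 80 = 23/ 40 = 0.58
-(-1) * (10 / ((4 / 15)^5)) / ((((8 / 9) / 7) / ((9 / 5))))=430565625 / 4096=105118.56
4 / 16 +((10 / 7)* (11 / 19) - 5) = -2087 / 532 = -3.92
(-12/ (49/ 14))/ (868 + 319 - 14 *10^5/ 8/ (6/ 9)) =0.00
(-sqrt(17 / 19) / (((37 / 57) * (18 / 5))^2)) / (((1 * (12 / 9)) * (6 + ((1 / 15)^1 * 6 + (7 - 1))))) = -2375 * sqrt(323) / 4074144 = -0.01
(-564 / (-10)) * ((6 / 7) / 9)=188 / 35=5.37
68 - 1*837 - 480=-1249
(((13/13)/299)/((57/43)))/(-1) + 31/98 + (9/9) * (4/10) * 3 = 12641879/8351070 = 1.51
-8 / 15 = -0.53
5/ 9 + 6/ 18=8/ 9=0.89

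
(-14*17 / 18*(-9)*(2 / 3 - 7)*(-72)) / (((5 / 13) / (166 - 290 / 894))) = 17414059208 / 745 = 23374576.12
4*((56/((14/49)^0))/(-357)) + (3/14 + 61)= 43259/714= 60.59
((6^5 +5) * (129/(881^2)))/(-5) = -0.26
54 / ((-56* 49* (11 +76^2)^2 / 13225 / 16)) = -0.00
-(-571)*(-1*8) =-4568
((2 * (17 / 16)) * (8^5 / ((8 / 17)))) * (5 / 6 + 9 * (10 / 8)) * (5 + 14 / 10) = 11442858.67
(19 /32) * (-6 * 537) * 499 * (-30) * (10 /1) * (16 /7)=4582167300 /7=654595328.57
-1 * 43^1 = -43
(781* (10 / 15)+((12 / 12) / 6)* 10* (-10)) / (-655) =-504 / 655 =-0.77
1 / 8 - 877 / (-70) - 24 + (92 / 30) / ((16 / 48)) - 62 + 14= -14041 / 280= -50.15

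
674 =674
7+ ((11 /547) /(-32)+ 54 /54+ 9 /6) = 166277 /17504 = 9.50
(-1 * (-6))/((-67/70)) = -420/67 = -6.27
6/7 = 0.86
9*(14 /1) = 126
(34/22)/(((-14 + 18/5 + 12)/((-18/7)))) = -765/308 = -2.48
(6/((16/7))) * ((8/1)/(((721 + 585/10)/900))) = 37800/1559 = 24.25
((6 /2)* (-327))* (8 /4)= -1962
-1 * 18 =-18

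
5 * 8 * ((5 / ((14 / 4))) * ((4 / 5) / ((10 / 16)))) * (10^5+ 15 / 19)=7314343.46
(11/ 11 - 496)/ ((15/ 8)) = -264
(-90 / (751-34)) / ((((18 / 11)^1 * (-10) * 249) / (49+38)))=319 / 119022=0.00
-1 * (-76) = 76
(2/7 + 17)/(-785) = -121/5495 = -0.02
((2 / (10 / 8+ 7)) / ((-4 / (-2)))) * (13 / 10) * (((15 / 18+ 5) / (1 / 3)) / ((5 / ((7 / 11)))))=637 / 1815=0.35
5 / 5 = 1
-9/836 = -0.01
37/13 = 2.85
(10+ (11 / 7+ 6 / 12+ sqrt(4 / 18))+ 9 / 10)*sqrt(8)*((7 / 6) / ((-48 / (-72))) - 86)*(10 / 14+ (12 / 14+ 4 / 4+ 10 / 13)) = -23255696*sqrt(2) / 3185 - 102448 / 273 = -10701.33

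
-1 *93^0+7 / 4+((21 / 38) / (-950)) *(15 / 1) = 1338 / 1805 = 0.74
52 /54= 26 /27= 0.96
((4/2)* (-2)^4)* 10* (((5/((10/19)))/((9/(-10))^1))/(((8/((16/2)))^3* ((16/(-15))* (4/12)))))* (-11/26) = -52250/13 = -4019.23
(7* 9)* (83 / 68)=5229 / 68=76.90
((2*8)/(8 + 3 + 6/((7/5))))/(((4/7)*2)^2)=343/428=0.80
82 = 82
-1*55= -55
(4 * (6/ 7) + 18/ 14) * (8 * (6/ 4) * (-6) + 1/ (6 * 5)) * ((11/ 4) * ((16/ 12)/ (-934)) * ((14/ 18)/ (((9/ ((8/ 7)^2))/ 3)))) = 4179824/ 9267615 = 0.45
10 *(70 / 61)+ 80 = 5580 / 61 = 91.48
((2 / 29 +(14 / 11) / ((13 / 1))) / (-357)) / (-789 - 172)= 692 / 1422740319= 0.00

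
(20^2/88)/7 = 50/77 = 0.65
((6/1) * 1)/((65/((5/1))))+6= 84/13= 6.46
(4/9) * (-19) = -76/9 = -8.44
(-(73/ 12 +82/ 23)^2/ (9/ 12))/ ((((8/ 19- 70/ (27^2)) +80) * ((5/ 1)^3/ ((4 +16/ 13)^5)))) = -38892454575659136/ 803406902978875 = -48.41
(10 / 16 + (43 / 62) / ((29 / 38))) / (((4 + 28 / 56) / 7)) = 25739 / 10788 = 2.39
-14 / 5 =-2.80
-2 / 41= -0.05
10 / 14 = 5 / 7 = 0.71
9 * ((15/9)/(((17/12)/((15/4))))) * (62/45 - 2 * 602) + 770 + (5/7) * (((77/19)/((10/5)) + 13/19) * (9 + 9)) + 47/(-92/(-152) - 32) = -126635792631/2697373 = -46947.82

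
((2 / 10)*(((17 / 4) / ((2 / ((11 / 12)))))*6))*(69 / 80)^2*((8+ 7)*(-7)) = -18696447 / 102400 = -182.58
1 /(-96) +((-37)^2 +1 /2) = 131471 /96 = 1369.49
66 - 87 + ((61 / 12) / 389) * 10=-48709 / 2334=-20.87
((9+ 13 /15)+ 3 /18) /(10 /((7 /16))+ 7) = 2107 /6270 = 0.34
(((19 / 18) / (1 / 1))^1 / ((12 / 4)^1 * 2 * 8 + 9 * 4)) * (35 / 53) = 95 / 11448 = 0.01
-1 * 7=-7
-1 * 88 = -88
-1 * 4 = -4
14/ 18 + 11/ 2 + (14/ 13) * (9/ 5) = 9613/ 1170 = 8.22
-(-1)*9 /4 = 9 /4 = 2.25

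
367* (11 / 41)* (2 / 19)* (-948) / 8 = -956769 / 779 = -1228.20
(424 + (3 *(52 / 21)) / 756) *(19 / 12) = 10658335 / 15876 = 671.35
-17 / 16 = -1.06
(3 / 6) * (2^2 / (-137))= -2 / 137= -0.01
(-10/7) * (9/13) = -90/91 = -0.99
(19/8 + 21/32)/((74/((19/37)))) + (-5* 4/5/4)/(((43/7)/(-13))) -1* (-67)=260474001/3767488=69.14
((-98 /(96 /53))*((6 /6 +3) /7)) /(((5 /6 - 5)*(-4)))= -371 /200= -1.86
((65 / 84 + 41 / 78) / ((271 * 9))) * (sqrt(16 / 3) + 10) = 473 * sqrt(3) / 665847 + 2365 / 443898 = 0.01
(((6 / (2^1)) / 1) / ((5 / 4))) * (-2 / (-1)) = 24 / 5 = 4.80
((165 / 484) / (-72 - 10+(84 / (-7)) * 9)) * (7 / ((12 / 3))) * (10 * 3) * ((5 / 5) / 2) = -315 / 6688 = -0.05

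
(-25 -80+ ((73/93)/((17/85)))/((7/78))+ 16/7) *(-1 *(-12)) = -153588/217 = -707.78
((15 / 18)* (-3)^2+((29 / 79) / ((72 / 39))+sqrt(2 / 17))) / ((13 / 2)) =2* sqrt(34) / 221+14597 / 12324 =1.24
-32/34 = -16/17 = -0.94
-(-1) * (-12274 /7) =-12274 /7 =-1753.43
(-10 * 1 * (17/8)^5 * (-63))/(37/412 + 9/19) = 875277946935/18067456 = 48445.00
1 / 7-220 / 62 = -739 / 217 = -3.41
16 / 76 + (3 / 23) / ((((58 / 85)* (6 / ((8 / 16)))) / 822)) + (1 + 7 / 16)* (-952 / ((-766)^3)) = 151564607976477 / 11391888863216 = 13.30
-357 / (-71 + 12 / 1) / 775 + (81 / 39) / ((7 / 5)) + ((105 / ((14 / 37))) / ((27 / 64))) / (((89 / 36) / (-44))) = -4334850794782 / 370326775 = -11705.47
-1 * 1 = -1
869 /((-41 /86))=-74734 /41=-1822.78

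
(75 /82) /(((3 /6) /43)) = 3225 /41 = 78.66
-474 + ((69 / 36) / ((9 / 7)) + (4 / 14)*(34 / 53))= -18925157 / 40068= -472.33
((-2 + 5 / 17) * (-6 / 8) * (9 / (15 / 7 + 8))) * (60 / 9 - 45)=-210105 / 4828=-43.52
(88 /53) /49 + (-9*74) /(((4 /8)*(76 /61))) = -52751189 /49343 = -1069.07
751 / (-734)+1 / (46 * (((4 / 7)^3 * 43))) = -47409415 / 46459264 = -1.02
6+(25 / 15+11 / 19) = 470 / 57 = 8.25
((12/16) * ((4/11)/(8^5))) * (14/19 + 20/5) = 135/3424256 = 0.00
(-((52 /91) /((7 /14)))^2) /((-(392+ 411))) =64 /39347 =0.00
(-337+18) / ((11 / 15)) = -435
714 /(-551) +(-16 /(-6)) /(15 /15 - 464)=-1.30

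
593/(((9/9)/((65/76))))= 38545/76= 507.17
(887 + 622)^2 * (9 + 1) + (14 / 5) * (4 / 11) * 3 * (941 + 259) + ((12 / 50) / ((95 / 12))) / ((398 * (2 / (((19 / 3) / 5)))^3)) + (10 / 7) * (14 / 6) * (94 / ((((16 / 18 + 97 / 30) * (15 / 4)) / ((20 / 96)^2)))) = 2600941633052483299 / 114204234375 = 22774476.33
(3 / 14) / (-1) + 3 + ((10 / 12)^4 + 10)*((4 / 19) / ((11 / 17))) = 14053 / 2268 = 6.20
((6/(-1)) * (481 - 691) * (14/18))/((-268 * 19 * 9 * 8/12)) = -245/7638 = -0.03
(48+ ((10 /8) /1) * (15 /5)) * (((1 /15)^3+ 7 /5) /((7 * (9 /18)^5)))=869584 /2625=331.27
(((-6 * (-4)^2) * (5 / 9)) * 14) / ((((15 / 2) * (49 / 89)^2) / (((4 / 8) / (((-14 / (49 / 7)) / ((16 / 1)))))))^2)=-2311.53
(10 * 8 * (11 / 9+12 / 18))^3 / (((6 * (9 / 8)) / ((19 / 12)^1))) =47793664000 / 59049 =809389.90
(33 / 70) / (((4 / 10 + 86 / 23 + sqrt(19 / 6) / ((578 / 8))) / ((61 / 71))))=197213877729 / 2015319099124 - 1538747265* sqrt(114) / 28214467387736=0.10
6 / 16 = 3 / 8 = 0.38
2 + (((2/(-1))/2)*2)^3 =-6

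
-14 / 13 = -1.08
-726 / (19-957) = 363 / 469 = 0.77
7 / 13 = 0.54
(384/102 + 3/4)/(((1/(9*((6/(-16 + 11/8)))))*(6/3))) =-1842/221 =-8.33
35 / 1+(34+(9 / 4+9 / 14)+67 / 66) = 67367 / 924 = 72.91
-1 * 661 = -661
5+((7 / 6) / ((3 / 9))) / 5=57 / 10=5.70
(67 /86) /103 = 67 /8858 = 0.01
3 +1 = 4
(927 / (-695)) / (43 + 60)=-9 / 695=-0.01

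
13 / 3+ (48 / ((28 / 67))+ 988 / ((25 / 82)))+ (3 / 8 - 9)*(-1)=14147513 / 4200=3368.46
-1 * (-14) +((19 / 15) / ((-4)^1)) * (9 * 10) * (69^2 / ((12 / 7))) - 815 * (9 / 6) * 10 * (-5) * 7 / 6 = -62601 / 8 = -7825.12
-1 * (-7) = 7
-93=-93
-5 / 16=-0.31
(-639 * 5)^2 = 10208025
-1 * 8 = -8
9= 9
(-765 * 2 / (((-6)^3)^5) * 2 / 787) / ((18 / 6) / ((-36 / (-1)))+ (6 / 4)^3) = 85 / 35547399742464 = 0.00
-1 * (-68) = 68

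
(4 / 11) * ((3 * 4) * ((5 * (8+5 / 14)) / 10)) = 1404 / 77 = 18.23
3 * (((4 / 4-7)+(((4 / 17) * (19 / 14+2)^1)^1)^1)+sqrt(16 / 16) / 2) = -3363 / 238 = -14.13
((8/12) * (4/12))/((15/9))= 2/15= 0.13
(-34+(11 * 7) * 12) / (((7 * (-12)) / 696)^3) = -173649680 / 343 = -506267.29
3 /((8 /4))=1.50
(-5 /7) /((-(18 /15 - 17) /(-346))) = 8650 /553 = 15.64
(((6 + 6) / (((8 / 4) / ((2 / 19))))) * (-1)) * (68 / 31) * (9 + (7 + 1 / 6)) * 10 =-131920 / 589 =-223.97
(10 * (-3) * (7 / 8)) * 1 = -105 / 4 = -26.25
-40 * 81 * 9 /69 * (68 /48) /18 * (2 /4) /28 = -765 /1288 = -0.59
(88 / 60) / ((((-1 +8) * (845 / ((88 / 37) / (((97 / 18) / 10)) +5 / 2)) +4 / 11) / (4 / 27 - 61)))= -394623955 / 3784604067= -0.10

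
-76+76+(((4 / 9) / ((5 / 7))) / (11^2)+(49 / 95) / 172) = 28973 / 3558852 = 0.01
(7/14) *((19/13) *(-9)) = -171/26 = -6.58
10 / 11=0.91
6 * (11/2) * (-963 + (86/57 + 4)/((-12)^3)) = -521685791/16416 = -31779.11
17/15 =1.13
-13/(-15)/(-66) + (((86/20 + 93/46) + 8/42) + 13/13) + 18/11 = 1456099/159390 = 9.14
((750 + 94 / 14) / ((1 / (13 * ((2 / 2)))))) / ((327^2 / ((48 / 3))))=1101776 / 748503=1.47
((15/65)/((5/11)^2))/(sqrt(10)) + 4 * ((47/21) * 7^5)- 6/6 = 363 * sqrt(10)/3250 + 451385/3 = 150462.02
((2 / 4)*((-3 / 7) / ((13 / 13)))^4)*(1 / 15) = 27 / 24010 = 0.00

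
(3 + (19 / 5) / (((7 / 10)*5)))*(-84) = -1716 / 5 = -343.20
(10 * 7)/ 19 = 70/ 19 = 3.68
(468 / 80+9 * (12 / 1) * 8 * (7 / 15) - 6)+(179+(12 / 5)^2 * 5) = 12217 / 20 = 610.85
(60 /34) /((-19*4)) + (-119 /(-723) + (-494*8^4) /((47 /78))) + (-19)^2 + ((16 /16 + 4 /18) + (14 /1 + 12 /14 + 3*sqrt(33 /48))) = -1547828434906121 /460986246 + 3*sqrt(11) /4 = -3357643.10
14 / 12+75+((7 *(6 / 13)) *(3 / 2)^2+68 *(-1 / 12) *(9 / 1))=1265 / 39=32.44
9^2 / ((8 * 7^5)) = 81 / 134456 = 0.00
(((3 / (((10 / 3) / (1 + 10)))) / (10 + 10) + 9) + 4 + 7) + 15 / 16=8573 / 400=21.43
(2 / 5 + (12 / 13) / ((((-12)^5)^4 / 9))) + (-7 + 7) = 922942220404021788677 / 2307355551010054471680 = 0.40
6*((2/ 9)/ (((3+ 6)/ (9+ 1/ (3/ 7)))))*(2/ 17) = 16/ 81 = 0.20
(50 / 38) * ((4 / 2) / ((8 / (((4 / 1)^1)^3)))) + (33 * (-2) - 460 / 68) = -16703 / 323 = -51.71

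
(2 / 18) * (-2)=-0.22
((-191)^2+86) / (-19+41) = 36567 / 22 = 1662.14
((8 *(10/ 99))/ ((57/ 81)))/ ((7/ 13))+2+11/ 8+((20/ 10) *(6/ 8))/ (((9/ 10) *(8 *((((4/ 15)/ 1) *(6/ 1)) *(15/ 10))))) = 2357171/ 421344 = 5.59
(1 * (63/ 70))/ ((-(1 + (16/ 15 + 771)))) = -27/ 23192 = -0.00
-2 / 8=-1 / 4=-0.25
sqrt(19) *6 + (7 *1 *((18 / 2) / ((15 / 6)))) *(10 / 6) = 68.15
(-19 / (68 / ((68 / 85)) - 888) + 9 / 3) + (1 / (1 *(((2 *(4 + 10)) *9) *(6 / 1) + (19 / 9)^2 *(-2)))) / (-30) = 2956068319 / 977652500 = 3.02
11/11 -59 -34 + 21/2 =-163/2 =-81.50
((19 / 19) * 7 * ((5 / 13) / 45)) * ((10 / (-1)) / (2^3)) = -0.07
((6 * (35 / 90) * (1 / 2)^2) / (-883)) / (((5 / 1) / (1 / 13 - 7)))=21 / 22958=0.00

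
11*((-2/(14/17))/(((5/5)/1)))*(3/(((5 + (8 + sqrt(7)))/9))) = -2431/42 + 187*sqrt(7)/42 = -46.10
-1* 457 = -457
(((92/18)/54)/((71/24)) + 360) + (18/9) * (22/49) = 101709700/281799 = 360.93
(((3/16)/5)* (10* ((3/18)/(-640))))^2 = 1/104857600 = 0.00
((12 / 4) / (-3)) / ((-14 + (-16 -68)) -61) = 1 / 159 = 0.01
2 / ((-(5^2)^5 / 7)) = -14 / 9765625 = -0.00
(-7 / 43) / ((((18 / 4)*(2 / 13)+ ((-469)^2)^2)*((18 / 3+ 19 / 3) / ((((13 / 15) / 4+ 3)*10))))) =-17563 / 2001404622386324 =-0.00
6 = 6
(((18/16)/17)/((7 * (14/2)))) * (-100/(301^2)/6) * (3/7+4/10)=-435/2113177724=-0.00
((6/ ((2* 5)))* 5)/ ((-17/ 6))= -18/ 17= -1.06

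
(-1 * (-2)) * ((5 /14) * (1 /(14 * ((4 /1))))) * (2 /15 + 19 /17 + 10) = 2869 /19992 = 0.14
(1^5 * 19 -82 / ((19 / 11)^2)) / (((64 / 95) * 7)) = -15315 / 8512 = -1.80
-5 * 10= -50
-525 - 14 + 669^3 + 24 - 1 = 299417793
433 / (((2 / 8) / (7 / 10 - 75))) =-643438 / 5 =-128687.60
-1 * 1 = -1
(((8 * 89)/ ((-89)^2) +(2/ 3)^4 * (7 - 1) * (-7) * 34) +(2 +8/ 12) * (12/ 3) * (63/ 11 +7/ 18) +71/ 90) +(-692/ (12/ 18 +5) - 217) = -2494285571/ 4493610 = -555.07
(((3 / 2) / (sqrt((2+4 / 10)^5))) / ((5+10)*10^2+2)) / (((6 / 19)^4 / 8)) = 3258025*sqrt(15) / 140154624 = 0.09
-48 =-48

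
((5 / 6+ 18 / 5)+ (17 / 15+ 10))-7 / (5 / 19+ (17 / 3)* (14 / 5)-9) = 444547 / 30480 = 14.58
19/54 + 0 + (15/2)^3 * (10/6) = 151951/216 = 703.48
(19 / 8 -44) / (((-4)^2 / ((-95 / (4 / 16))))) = 31635 / 32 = 988.59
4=4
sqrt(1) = 1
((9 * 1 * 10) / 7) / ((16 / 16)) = 90 / 7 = 12.86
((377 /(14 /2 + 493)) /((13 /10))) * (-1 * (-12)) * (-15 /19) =-522 /95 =-5.49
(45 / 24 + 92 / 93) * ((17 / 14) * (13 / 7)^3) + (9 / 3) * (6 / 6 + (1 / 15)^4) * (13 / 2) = 839584750199 / 20096370000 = 41.78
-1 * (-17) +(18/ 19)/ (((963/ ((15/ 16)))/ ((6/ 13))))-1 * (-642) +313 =102755997/ 105716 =972.00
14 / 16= 7 / 8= 0.88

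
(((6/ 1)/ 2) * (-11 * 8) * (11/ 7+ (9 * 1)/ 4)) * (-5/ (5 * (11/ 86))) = 7887.43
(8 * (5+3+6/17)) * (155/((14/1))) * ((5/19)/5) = 88040/2261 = 38.94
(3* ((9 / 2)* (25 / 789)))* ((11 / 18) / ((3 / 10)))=0.87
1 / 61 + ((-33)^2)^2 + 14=72342036 / 61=1185935.02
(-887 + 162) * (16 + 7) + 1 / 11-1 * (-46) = -182918 / 11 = -16628.91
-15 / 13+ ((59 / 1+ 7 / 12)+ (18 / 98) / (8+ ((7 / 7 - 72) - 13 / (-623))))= 312916003 / 5355714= 58.43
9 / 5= 1.80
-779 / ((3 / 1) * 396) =-0.66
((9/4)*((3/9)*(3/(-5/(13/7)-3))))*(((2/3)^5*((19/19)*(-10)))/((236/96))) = 4160/19647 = 0.21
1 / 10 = 0.10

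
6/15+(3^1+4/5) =21/5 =4.20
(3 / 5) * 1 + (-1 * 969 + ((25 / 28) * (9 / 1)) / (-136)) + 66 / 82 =-755389581 / 780640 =-967.65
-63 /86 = -0.73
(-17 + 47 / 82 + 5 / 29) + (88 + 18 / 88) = 3764143 / 52316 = 71.95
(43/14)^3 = 28.97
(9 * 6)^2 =2916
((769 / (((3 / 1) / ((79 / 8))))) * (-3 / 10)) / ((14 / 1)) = -60751 / 1120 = -54.24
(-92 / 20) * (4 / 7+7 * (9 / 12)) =-26.78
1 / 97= 0.01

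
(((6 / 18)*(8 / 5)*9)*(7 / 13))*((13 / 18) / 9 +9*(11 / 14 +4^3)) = 2645176 / 1755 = 1507.22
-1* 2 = -2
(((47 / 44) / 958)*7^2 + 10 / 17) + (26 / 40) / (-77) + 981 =24619823407 / 25080440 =981.63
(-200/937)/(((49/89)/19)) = -338200/45913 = -7.37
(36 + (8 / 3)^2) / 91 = 388 / 819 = 0.47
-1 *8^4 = -4096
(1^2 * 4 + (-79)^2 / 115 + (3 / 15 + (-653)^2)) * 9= 441393831 / 115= 3838207.23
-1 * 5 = -5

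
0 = 0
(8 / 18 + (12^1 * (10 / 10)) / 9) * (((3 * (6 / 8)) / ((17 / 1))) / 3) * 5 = 20 / 51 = 0.39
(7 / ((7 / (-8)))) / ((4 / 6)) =-12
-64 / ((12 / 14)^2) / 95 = -784 / 855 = -0.92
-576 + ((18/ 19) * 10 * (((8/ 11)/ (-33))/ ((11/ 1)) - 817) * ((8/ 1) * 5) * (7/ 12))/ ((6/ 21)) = -15999782564/ 25289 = -632677.55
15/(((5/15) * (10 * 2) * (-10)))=-0.22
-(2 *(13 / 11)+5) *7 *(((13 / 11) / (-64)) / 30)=2457 / 77440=0.03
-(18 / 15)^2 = -36 / 25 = -1.44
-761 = -761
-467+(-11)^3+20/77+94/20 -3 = -1382951/770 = -1796.04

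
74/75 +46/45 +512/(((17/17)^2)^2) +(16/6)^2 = 13028/25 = 521.12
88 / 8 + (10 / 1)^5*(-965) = -96499989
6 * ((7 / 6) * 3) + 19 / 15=22.27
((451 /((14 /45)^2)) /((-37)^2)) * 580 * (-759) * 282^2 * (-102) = 815285532988971000 /67081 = 12153747454405.44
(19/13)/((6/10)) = 95/39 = 2.44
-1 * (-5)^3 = 125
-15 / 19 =-0.79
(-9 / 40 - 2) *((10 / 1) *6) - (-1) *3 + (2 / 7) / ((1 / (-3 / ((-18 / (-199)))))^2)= 11579 / 63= 183.79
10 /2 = 5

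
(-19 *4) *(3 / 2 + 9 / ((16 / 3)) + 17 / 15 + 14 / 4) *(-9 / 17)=106989 / 340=314.67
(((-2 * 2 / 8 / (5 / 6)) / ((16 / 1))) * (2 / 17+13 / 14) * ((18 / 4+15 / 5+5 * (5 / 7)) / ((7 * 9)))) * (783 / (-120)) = 671553 / 14927360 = 0.04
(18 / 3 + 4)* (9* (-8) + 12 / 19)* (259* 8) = -28096320 / 19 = -1478753.68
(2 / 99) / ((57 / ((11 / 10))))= 1 / 2565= 0.00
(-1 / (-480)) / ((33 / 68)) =17 / 3960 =0.00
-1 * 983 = -983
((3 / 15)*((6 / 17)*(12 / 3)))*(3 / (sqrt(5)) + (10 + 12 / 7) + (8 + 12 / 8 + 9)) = 72*sqrt(5) / 425 + 5076 / 595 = 8.91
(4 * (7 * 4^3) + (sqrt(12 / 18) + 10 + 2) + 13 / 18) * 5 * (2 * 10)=100 * sqrt(6) / 3 + 1624250 / 9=180553.87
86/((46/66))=2838/23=123.39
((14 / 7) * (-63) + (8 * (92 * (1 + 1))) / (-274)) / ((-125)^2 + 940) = -17998 / 2269405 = -0.01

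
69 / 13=5.31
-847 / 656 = -1.29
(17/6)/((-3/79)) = -1343/18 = -74.61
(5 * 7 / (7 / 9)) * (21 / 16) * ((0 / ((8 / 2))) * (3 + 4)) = 0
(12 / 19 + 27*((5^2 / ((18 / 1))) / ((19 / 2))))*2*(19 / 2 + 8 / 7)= 12963 / 133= 97.47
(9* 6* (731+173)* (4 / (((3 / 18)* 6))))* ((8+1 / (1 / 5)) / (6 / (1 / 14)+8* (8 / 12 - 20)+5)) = -7615296 / 197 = -38656.32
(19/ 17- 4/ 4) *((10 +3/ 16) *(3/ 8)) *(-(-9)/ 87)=1467/ 31552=0.05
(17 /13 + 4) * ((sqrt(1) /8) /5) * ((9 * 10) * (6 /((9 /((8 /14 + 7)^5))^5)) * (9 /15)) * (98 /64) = 294187744123041947196884199128395913277595939 /27666519311140996712811840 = 10633348590567944898.77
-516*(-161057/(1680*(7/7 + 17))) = 6925451/2520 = 2748.19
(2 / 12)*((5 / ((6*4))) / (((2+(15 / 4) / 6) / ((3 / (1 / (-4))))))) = -10 / 63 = -0.16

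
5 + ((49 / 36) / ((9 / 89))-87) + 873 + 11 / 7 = 806.03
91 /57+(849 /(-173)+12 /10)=-104084 /49305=-2.11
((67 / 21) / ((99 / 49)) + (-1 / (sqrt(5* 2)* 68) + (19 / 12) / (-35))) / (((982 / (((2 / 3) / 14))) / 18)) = 63779 / 47636820- 3* sqrt(10) / 2337160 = 0.00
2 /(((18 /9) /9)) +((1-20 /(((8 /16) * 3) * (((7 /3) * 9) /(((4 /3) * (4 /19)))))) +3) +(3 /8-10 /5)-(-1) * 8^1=551485 /28728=19.20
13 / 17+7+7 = 14.76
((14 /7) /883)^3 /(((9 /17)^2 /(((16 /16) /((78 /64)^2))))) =2367488 /84819624143787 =0.00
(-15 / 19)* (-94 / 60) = 47 / 38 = 1.24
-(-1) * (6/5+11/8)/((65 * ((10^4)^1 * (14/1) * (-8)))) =-0.00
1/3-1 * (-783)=2350/3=783.33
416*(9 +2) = 4576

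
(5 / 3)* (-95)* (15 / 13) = -182.69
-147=-147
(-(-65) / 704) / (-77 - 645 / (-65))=-845 / 613888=-0.00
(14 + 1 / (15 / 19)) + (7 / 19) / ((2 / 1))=8807 / 570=15.45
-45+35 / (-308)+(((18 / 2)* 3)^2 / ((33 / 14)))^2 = 46272581 / 484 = 95604.51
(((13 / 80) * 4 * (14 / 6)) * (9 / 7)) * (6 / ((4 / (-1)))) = -2.92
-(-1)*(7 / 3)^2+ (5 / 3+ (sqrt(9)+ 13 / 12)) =403 / 36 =11.19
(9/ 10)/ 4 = 9/ 40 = 0.22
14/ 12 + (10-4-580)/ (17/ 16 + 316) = -2177/ 3382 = -0.64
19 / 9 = 2.11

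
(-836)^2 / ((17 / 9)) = 6290064 / 17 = 370003.76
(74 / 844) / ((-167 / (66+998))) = -19684 / 35237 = -0.56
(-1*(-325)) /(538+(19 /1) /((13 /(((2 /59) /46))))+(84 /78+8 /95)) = 544665875 /903579253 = 0.60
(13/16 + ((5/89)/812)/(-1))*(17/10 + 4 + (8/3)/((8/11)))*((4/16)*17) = 1121883227/34688640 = 32.34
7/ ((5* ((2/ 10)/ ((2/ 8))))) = 7/ 4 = 1.75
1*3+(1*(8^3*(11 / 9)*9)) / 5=5647 / 5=1129.40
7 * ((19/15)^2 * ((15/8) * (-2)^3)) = -2527/15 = -168.47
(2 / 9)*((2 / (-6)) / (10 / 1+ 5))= -2 / 405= -0.00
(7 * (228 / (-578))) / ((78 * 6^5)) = -133 / 29214432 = -0.00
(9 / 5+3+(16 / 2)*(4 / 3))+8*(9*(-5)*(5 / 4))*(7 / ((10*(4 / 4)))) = -4493 / 15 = -299.53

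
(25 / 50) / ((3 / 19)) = 19 / 6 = 3.17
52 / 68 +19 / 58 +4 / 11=15791 / 10846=1.46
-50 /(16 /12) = -75 /2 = -37.50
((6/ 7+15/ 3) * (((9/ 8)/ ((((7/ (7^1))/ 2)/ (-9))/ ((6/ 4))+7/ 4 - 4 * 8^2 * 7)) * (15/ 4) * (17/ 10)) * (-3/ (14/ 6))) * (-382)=-873446247/ 75793592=-11.52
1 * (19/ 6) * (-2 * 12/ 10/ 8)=-19/ 20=-0.95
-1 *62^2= -3844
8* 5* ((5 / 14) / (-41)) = -100 / 287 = -0.35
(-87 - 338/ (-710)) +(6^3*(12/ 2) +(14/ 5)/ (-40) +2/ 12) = 25763899/ 21300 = 1209.57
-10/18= -5/9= -0.56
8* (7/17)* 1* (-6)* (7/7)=-336/17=-19.76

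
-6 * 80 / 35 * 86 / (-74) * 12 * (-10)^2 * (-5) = -24768000 / 259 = -95629.34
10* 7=70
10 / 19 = 0.53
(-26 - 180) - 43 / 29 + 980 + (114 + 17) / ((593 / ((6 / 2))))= 13296376 / 17197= 773.18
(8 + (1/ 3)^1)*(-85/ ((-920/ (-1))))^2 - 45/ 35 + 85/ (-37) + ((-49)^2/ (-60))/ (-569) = -257568578929/ 74840888640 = -3.44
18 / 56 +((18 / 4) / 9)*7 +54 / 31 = 4829 / 868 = 5.56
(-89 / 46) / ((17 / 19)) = -1691 / 782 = -2.16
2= 2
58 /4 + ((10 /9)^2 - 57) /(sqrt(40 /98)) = 29 /2 - 31619 * sqrt(5) /810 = -72.79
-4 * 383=-1532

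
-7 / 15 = -0.47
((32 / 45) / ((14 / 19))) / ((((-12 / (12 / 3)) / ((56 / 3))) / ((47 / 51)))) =-114304 / 20655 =-5.53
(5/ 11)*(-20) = -100/ 11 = -9.09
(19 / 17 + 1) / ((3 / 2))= 24 / 17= 1.41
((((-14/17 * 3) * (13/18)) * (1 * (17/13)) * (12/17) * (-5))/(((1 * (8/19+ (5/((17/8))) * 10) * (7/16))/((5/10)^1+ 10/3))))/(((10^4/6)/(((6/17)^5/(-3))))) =-566352/171625214875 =-0.00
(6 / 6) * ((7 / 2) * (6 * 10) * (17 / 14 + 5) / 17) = 1305 / 17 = 76.76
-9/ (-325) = 0.03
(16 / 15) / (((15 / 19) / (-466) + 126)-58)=141664 / 9030855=0.02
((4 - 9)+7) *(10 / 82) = 10 / 41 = 0.24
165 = 165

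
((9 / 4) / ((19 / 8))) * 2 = 36 / 19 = 1.89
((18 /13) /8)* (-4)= -9 /13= -0.69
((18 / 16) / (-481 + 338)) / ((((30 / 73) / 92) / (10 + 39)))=-246813 / 2860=-86.30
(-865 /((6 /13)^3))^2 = 3611539164025 /46656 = 77407818.16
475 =475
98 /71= 1.38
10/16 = 0.62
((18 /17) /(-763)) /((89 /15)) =-0.00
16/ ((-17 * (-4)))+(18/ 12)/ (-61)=437/ 2074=0.21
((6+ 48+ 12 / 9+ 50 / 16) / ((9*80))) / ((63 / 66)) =0.09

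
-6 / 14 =-3 / 7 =-0.43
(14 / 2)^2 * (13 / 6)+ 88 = 1165 / 6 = 194.17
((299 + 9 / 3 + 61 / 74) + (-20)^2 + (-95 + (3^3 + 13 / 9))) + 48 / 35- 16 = 14490433 / 23310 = 621.64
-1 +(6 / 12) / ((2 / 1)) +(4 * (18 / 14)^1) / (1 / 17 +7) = -3 / 140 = -0.02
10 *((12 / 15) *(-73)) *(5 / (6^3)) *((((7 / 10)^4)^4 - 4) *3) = 972524665356139709 / 6000000000000000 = 162.09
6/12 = 1/2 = 0.50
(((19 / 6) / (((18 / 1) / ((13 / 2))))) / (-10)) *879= -72371 / 720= -100.52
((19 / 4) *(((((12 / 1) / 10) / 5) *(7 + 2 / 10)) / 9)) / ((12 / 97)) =1843 / 250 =7.37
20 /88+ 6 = 137 /22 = 6.23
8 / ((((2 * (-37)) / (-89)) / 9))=3204 / 37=86.59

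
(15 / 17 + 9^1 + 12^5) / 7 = 4230312 / 119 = 35548.84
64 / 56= 8 / 7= 1.14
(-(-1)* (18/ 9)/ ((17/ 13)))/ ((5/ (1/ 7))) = 26/ 595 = 0.04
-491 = -491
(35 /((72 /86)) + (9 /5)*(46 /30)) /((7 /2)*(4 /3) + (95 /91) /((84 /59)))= 25549433 /3095775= 8.25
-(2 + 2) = -4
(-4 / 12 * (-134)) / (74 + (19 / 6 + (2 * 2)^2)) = 268 / 559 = 0.48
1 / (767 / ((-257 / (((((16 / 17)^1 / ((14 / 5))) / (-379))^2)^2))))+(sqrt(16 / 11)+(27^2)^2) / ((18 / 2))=-1063353736377125303057 / 1963520000+4 * sqrt(11) / 99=-541554828255.82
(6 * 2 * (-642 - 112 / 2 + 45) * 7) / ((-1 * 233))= 54852 / 233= 235.42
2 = 2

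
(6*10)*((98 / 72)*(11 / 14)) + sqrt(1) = 391 / 6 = 65.17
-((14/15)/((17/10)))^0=-1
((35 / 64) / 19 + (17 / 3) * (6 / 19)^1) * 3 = 6633 / 1216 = 5.45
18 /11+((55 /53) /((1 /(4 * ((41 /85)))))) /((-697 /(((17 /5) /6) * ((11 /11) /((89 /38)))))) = 1.64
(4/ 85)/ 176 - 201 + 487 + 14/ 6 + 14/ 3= 1095821/ 3740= 293.00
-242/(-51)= 242/51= 4.75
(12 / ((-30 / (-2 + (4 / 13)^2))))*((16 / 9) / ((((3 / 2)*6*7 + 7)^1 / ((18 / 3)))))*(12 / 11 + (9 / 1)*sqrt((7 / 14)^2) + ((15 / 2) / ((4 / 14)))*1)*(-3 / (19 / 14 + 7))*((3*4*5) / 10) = -4811968 / 604175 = -7.96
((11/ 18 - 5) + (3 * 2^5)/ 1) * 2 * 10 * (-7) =-115430/ 9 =-12825.56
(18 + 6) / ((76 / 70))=420 / 19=22.11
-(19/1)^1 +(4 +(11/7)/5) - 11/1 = -899/35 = -25.69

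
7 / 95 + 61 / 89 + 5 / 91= 626313 / 769405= 0.81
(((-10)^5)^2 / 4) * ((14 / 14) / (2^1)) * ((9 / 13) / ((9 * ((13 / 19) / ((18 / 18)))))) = 23750000000 / 169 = 140532544.38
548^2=300304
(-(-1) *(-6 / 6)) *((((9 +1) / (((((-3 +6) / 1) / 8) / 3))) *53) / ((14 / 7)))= -2120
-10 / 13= -0.77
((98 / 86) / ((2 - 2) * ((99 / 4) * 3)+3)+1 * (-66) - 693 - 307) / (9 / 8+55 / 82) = -2373080 / 3999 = -593.42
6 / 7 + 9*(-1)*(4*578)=-145650 / 7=-20807.14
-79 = -79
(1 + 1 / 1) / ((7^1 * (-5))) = -2 / 35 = -0.06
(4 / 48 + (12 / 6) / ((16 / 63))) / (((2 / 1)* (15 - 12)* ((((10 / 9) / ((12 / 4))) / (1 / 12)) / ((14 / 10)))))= 1337 / 3200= 0.42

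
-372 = -372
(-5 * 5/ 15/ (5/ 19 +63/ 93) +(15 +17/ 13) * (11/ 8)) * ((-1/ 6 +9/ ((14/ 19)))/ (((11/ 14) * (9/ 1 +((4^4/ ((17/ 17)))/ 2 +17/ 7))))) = 17959067/ 7907796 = 2.27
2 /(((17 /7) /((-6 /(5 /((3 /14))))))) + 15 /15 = 67 /85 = 0.79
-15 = -15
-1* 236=-236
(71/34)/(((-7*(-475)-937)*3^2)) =71/730728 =0.00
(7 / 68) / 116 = 7 / 7888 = 0.00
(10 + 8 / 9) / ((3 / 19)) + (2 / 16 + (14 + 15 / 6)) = 18487 / 216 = 85.59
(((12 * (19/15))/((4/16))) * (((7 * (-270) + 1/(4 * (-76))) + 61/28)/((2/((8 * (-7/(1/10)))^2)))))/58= -8998731840/29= -310301097.93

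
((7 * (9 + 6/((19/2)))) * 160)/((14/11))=161040/19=8475.79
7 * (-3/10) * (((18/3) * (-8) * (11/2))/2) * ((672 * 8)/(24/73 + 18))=90655488/1115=81305.37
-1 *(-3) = 3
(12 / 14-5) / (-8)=29 / 56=0.52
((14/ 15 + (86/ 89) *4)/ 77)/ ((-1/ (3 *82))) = -525292/ 34265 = -15.33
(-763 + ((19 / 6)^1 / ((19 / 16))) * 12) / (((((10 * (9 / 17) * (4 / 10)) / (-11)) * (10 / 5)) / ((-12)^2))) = 273394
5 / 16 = 0.31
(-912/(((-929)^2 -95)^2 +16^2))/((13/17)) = -3876/2420196347309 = -0.00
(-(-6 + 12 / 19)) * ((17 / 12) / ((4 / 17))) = 4913 / 152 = 32.32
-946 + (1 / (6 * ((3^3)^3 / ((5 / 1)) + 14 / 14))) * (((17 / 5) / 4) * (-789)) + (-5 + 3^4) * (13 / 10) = -667209299 / 787520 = -847.23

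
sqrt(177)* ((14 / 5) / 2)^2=49* sqrt(177) / 25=26.08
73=73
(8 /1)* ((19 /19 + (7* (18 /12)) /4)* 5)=145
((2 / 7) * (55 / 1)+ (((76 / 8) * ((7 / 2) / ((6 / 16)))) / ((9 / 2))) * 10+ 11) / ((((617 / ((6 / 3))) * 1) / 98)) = 1184092 / 16659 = 71.08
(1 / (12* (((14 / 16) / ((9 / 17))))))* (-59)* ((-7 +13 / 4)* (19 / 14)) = 50445 / 3332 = 15.14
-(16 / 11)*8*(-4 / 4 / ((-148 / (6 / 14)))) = -96 / 2849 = -0.03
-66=-66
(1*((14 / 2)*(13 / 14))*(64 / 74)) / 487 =208 / 18019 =0.01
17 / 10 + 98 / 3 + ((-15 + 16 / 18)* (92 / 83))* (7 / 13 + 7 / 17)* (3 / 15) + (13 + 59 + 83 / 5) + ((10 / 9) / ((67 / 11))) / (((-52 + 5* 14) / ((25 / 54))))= 1612652967553 / 13438907235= 120.00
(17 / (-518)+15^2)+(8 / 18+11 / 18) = 526859 / 2331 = 226.02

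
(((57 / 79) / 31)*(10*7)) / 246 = 665 / 100409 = 0.01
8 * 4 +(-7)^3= -311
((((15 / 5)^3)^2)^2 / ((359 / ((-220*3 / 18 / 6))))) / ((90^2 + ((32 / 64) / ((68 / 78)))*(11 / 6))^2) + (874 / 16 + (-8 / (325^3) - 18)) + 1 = 4502669111215270784545551 / 119672707924365178375000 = 37.62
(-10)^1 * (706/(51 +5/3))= -10590/79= -134.05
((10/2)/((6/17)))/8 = 85/48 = 1.77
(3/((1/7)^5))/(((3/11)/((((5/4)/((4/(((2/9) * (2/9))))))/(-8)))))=-924385/2592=-356.63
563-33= 530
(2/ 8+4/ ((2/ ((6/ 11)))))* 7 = 413/ 44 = 9.39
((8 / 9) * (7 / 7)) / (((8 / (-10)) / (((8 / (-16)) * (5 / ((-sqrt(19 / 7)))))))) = -25 * sqrt(133) / 171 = -1.69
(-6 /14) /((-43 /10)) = 30 /301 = 0.10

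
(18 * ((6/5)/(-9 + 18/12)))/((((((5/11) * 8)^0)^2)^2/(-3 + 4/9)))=184/25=7.36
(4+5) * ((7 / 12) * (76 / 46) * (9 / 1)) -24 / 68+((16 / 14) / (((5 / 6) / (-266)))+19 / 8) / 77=12559859 / 172040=73.01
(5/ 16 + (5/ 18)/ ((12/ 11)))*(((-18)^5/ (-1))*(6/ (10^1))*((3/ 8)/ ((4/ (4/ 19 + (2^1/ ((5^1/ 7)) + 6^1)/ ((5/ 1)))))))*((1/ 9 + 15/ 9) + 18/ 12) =739746189/ 1900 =389340.10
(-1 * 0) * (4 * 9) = 0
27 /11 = 2.45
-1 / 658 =-0.00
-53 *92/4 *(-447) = 544893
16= 16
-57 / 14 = -4.07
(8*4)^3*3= 98304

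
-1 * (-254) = 254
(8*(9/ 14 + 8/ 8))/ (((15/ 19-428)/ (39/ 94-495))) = 40633134/ 2670493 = 15.22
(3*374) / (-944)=-561 / 472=-1.19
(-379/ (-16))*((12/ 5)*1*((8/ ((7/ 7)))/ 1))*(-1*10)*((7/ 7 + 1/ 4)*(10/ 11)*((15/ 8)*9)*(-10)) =19186875/ 22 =872130.68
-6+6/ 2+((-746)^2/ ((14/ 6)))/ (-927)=-563005/ 2163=-260.29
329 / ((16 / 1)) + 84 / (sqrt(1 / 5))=329 / 16 + 84 * sqrt(5)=208.39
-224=-224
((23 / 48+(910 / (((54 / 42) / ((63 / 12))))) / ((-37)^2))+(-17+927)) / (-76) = -20002589 / 1664704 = -12.02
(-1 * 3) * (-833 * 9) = 22491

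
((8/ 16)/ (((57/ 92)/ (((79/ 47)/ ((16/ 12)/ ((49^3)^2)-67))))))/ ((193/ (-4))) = 201196950753736/ 479491933568145553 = 0.00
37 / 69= 0.54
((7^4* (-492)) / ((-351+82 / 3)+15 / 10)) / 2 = 3543876 / 1933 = 1833.36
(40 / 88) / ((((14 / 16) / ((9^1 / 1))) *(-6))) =-60 / 77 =-0.78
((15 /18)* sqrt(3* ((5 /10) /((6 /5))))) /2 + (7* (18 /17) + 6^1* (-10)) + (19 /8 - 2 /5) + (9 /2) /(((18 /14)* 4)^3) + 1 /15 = -8903305 /176256 + 5* sqrt(5) /24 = -50.05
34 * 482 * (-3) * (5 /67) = -245820 /67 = -3668.96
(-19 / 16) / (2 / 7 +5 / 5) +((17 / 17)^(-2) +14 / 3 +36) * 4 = 23867 / 144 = 165.74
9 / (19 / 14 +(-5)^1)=-42 / 17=-2.47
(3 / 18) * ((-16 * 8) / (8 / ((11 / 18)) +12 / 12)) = -704 / 465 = -1.51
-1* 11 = -11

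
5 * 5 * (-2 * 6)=-300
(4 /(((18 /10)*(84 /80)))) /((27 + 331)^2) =100 /6055749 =0.00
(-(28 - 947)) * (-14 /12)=-6433 /6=-1072.17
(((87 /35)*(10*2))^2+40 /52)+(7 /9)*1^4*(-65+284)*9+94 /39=4007.69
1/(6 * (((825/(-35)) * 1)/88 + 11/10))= 0.20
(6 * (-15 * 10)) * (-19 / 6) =2850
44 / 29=1.52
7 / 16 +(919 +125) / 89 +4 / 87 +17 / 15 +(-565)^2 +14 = 65919224639 / 206480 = 319252.35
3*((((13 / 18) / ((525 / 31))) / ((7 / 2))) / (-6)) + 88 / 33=175997 / 66150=2.66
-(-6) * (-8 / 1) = -48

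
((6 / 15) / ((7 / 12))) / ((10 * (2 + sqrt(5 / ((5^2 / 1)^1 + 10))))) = 8 / 225-4 * sqrt(7) / 1575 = 0.03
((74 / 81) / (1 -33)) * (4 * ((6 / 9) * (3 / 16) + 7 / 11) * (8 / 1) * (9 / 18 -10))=47101 / 7128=6.61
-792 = -792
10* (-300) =-3000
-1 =-1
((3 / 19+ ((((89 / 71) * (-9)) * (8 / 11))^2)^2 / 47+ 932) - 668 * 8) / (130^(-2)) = -24230652767599331251900 / 332242812418253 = -72930555.19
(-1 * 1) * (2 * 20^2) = -800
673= 673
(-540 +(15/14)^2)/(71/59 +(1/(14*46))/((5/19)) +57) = -716597775/77410207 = -9.26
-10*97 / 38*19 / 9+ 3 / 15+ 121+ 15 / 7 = 21878 / 315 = 69.45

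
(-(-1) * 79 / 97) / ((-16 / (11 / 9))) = -869 / 13968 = -0.06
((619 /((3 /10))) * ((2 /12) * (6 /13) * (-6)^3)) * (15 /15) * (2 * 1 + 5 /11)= -12033360 /143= -84149.37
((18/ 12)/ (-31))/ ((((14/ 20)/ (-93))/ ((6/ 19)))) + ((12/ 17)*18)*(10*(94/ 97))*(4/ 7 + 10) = 285919470/ 219317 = 1303.68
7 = 7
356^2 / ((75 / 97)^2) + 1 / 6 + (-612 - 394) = 2373602423 / 11250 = 210986.88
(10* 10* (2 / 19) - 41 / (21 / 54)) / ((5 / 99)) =-1249578 / 665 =-1879.06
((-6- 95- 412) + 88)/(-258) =425/258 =1.65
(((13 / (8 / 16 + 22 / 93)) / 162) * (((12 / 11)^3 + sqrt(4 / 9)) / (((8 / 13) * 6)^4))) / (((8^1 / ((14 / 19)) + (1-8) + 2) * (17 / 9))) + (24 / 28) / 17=1073759470438505 / 21252347280654336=0.05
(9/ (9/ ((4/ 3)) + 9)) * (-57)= -228/ 7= -32.57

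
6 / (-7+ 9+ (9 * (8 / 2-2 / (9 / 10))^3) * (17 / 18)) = 2187 / 18137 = 0.12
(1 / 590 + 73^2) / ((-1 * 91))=-3144111 / 53690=-58.56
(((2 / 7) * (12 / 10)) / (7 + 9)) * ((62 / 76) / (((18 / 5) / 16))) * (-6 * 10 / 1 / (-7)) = 620 / 931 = 0.67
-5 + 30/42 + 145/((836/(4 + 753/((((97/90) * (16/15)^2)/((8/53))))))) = 6009465755/481362112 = 12.48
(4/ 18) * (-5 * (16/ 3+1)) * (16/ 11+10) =-2660/ 33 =-80.61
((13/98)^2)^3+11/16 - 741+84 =-656.31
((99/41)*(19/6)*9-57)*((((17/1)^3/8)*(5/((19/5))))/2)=6264075/1312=4774.45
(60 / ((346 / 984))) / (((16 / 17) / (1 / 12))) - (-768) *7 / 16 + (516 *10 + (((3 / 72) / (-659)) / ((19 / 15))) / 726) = 69334705993139 / 12580900464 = 5511.11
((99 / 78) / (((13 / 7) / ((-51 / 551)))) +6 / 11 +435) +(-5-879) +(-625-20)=-2240200255 / 2048618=-1093.52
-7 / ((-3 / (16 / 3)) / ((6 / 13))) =5.74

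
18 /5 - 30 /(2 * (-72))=457 /120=3.81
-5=-5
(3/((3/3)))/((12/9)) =9/4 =2.25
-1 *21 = -21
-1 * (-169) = 169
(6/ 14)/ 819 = 1/ 1911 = 0.00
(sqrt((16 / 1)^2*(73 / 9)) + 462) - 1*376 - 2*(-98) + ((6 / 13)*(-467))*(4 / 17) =16*sqrt(73) / 3 + 51114 / 221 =276.85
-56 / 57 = -0.98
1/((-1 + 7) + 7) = 1/13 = 0.08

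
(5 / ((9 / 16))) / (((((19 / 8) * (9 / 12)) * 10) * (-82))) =-128 / 21033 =-0.01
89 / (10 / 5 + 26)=89 / 28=3.18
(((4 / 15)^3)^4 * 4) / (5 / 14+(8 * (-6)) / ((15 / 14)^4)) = -939524096 / 65513704510546875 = -0.00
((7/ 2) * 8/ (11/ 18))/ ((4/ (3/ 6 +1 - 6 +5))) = 63/ 11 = 5.73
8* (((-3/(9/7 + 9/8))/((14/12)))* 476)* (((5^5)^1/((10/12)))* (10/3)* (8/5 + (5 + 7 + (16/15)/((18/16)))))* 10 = -7386579753.09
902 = 902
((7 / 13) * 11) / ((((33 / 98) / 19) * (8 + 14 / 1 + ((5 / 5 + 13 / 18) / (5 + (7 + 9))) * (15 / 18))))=9853704 / 650663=15.14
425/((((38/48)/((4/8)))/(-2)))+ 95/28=-283795/532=-533.45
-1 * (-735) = 735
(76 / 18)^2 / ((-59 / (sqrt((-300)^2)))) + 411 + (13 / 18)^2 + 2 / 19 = 116581325 / 363204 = 320.98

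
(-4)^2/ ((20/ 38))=152/ 5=30.40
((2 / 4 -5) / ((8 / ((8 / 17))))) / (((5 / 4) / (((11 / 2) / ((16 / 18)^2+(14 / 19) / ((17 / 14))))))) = -152361 / 182740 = -0.83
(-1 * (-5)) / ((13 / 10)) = 50 / 13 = 3.85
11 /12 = 0.92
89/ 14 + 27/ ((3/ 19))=177.36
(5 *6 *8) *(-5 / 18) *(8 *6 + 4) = -10400 / 3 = -3466.67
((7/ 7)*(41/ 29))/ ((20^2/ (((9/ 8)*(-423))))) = -156087/ 92800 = -1.68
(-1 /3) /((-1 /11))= 3.67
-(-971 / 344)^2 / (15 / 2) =-942841 / 887520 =-1.06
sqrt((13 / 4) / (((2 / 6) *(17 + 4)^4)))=sqrt(39) / 882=0.01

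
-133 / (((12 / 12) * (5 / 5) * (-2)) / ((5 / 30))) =133 / 12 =11.08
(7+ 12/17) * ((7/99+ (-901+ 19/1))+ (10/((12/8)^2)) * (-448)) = -37260461/1683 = -22139.31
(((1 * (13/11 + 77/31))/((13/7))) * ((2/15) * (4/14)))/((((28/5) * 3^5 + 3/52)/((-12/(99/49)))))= -3920000/11944710657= -0.00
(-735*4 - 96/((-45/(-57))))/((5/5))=-15308/5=-3061.60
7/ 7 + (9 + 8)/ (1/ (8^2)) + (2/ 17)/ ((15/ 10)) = 55543/ 51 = 1089.08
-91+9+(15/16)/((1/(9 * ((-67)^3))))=-40604317/16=-2537769.81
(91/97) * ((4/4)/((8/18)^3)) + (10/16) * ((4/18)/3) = 1798913/167616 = 10.73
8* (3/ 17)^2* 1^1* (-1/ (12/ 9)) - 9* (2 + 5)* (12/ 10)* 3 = -327996/ 1445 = -226.99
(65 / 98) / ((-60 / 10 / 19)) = -1235 / 588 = -2.10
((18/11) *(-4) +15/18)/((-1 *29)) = 13/66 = 0.20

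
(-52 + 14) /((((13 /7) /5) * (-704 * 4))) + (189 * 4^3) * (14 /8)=387459737 /18304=21168.04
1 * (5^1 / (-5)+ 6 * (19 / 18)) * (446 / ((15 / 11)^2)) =1279.19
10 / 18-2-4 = -49 / 9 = -5.44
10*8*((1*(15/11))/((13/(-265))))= -318000/143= -2223.78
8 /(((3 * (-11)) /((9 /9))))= -8 /33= -0.24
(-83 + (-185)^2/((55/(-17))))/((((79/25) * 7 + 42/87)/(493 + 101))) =-655919100/2341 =-280187.57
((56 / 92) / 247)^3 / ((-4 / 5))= -0.00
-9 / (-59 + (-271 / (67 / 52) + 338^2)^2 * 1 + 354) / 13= -40401 / 758855669907283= -0.00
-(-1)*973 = 973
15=15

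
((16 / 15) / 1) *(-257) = -4112 / 15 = -274.13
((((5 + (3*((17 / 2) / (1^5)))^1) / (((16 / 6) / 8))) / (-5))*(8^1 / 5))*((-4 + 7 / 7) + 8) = -732 / 5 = -146.40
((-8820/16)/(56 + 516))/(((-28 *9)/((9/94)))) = 0.00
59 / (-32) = -59 / 32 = -1.84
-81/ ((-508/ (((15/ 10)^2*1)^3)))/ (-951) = -19683/ 10306304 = -0.00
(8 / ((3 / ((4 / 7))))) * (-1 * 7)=-10.67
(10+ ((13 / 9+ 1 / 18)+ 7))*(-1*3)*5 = -555 / 2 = -277.50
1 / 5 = 0.20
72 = 72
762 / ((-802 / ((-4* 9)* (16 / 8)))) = 27432 / 401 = 68.41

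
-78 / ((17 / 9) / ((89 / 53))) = -62478 / 901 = -69.34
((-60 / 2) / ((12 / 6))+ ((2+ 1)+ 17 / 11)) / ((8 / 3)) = -345 / 88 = -3.92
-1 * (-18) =18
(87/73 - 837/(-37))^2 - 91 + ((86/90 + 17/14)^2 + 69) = 1591930919707489/2895544656900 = 549.79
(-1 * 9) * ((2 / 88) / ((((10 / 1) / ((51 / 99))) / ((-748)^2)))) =-5895.60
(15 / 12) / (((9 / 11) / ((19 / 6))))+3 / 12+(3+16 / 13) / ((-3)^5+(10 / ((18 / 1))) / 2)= 62206063 / 12268152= 5.07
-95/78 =-1.22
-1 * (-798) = 798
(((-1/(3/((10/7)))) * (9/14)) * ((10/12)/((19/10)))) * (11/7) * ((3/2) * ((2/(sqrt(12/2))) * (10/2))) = -6875 * sqrt(6)/13034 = -1.29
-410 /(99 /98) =-405.86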